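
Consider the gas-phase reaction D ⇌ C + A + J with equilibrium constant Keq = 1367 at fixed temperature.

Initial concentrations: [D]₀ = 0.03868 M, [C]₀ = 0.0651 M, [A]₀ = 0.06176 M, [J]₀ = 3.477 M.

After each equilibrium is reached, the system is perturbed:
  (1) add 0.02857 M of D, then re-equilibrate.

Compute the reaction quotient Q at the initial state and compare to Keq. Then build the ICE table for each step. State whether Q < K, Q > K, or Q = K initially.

Q₀ = 0.3614 vs Keq = 1367 ⇒ Q<K, forward
Step 1:
                  D         C         A         J
  I         0.03868    0.0651   0.06176     3.477
  C        -0.03865   0.03865   0.03865   0.03865
  E       2.6794e-05    0.1038    0.1004     3.516
  solve Keq expr → x = 0.03865; check Q = 1367
Then add 0.02857 M of D.
Step 2:
                  D         C         A         J
  I          0.0286    0.1038    0.1004     3.516
  C        -0.02855   0.02855   0.02855   0.02855
  E       4.4239e-05    0.1323     0.129     3.544
  solve Keq expr → x = 0.02855; check Q = 1367

Q₀ = 0.3614; Q < K (proceeds forward)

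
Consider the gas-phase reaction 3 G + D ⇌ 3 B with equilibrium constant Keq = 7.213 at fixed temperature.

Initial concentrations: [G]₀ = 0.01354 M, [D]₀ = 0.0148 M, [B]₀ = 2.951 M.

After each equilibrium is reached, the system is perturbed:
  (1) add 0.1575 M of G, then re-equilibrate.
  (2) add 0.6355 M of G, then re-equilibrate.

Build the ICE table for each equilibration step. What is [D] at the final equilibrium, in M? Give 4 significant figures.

Q₀ = 6.9950e+08 vs Keq = 7.213 ⇒ Q>K, reverse
Step 1:
                    G           D           B
  Initial     0.01354      0.0148       2.951
  Change        1.201      0.4003      -1.201
  Equil         1.214      0.4151        1.75
  solve Keq expr → x = -0.4003; check Q = 7.213
Then add 0.1575 M of G.
Step 2:
                    G           D           B
  Initial       1.372      0.4151        1.75
  Change     -0.07691    -0.02564     0.07691
  Equil         1.295      0.3894       1.827
  solve Keq expr → x = 0.02564; check Q = 7.213
Then add 0.6355 M of G.
Step 3:
                    G           D           B
  Initial        1.93      0.3894       1.827
  Change      -0.2859    -0.09531      0.2859
  Equil         1.644      0.2941       2.113
  solve Keq expr → x = 0.09531; check Q = 7.213

[D]_eq = 0.2941 M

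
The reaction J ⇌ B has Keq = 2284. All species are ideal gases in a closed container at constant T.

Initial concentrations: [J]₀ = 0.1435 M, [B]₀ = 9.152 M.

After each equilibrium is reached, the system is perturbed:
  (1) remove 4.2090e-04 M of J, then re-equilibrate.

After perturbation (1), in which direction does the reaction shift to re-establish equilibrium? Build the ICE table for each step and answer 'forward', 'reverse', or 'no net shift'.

Q₀ = 63.78 vs Keq = 2284 ⇒ Q<K, forward
Step 1:
                  J         B
  I          0.1435     9.152
  C         -0.1394    0.1394
  E        0.004068     9.291
  solve Keq expr → x = 0.1394; check Q = 2284
Then remove 4.2090e-04 M of J.
Step 2:
                  J         B
  I        0.003647     9.291
  C       4.2072e-04 -4.2072e-04
  E        0.004068     9.291
  solve Keq expr → x = -4.2072e-04; check Q = 2284

Direction: reverse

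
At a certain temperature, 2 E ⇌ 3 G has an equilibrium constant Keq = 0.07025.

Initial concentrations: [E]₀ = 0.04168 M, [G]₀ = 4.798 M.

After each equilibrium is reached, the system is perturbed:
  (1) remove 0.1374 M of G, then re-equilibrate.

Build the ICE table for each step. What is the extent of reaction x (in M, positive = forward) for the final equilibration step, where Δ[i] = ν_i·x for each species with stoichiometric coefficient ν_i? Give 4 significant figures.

Q₀ = 6.3581e+04 vs Keq = 0.07025 ⇒ Q>K, reverse
Step 1:
                   E          G
  init       0.04168      4.798
  Δ            2.664     -3.997
  eq           2.706     0.8013
  solve Keq expr → x = -1.332; check Q = 0.07025
Then remove 0.1374 M of G.
Step 2:
                   E          G
  init         2.706     0.6639
  Δ          -0.0809     0.1213
  eq           2.625     0.7852
  solve Keq expr → x = 0.04045; check Q = 0.07025

x = 0.04045 M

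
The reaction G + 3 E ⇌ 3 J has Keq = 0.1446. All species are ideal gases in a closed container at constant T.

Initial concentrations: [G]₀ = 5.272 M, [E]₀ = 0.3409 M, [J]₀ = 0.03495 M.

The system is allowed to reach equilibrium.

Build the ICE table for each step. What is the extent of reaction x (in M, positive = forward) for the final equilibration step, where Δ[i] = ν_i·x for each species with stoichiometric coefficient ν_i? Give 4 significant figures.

x = 0.04806 M

Q₀ = 2.0440e-04 vs Keq = 0.1446 ⇒ Q<K, forward
Step 1:
                    G           E           J
  I             5.272      0.3409     0.03495
  C          -0.04806     -0.1442      0.1442
  E             5.224      0.1967      0.1791
  solve Keq expr → x = 0.04806; check Q = 0.1446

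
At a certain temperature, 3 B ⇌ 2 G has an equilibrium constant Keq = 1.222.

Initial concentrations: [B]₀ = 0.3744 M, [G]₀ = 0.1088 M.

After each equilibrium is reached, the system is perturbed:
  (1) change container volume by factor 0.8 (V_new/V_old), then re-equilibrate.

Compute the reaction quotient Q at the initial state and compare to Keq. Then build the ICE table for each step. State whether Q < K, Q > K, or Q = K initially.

Q₀ = 0.2256; Q < K (proceeds forward)

Q₀ = 0.2256 vs Keq = 1.222 ⇒ Q<K, forward
Step 1:
                    B           G
  Initial      0.3744      0.1088
  Change     -0.08927     0.05951
  Equil        0.2851      0.1683
  solve Keq expr → x = 0.02976; check Q = 1.222
Then change container volume by factor 0.8 (V_new/V_old).
Step 2:
                    B           G
  Initial      0.3564      0.2104
  Change     -0.01509     0.01006
  Equil        0.3413      0.2204
  solve Keq expr → x = 0.005029; check Q = 1.222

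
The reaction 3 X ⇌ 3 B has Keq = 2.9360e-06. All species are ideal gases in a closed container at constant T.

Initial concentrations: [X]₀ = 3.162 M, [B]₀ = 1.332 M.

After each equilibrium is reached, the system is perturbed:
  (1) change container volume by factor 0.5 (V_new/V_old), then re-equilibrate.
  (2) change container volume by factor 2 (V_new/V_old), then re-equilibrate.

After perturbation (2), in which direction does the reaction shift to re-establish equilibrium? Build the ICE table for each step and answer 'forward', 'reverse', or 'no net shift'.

Direction: no net shift

Q₀ = 0.07475 vs Keq = 2.9360e-06 ⇒ Q>K, reverse
Step 1:
                   X          B
  I            3.162      1.332
  C            1.269     -1.269
  E            4.431    0.06344
  solve Keq expr → x = -0.4229; check Q = 2.9360e-06
Then change container volume by factor 0.5 (V_new/V_old).
Step 2:
                   X          B
  I            8.861     0.1269
  C                0          0
  E            8.861     0.1269
  solve Keq expr → x = 0; check Q = 2.9360e-06
Then change container volume by factor 2 (V_new/V_old).
Step 3:
                   X          B
  I            4.431    0.06344
  C                0          0
  E            4.431    0.06344
  solve Keq expr → x = 0; check Q = 2.9360e-06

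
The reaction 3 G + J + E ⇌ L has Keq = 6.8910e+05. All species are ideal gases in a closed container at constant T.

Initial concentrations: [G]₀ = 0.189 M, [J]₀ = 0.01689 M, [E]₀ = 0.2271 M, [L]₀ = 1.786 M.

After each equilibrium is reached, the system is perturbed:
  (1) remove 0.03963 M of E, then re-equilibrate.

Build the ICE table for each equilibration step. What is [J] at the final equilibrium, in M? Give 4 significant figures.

[J]_eq = 0.004312 M

Q₀ = 6.8968e+04 vs Keq = 6.8910e+05 ⇒ Q<K, forward
Step 1:
                   G          J          E          L
  I            0.189    0.01689     0.2271      1.786
  C         -0.03967   -0.01322   -0.01322    0.01322
  E           0.1493   0.003666     0.2139      1.799
  solve Keq expr → x = 0.01322; check Q = 6.8910e+05
Then remove 0.03963 M of E.
Step 2:
                   G          J          E          L
  I           0.1493   0.003666     0.1742      1.799
  C         0.001937 6.4563e-04 6.4563e-04 -6.4563e-04
  E           0.1513   0.004312     0.1749      1.799
  solve Keq expr → x = -6.4563e-04; check Q = 6.8910e+05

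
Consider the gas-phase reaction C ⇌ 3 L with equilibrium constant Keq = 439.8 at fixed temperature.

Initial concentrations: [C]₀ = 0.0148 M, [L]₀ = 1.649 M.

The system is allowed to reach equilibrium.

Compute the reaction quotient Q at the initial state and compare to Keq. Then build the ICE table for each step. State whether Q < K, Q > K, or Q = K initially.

Q₀ = 303; Q < K (proceeds forward)

Q₀ = 303 vs Keq = 439.8 ⇒ Q<K, forward
Step 1:
                  C         L
  Initial    0.0148     1.649
  Change   -0.00436   0.01308
  Equil     0.01044     1.662
  solve Keq expr → x = 0.00436; check Q = 439.8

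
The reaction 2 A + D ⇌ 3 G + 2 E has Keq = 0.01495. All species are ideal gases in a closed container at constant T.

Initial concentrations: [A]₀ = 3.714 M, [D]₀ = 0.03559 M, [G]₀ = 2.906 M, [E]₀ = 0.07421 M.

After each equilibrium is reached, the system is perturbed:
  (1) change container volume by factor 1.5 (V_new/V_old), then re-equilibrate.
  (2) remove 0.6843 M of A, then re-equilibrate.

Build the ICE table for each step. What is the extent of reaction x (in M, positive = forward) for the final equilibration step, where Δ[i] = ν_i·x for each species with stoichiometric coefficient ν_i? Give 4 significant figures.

x = -0.002713 M

Q₀ = 0.2753 vs Keq = 0.01495 ⇒ Q>K, reverse
Step 1:
                   A          D          G          E
  I            3.714    0.03559      2.906    0.07421
  C          0.05038    0.02519   -0.07557   -0.05038
  E            3.764    0.06078       2.83    0.02383
  solve Keq expr → x = -0.02519; check Q = 0.01495
Then change container volume by factor 1.5 (V_new/V_old).
Step 2:
                   A          D          G          E
  I             2.51    0.04052      1.887    0.01589
  C        -0.006696  -0.003348    0.01004   0.006696
  E            2.503    0.03717      1.897    0.02258
  solve Keq expr → x = 0.003348; check Q = 0.01495
Then remove 0.6843 M of A.
Step 3:
                   A          D          G          E
  I            1.819    0.03717      1.897    0.02258
  C         0.005425   0.002713  -0.008138  -0.005425
  E            1.824    0.03988      1.889    0.01716
  solve Keq expr → x = -0.002713; check Q = 0.01495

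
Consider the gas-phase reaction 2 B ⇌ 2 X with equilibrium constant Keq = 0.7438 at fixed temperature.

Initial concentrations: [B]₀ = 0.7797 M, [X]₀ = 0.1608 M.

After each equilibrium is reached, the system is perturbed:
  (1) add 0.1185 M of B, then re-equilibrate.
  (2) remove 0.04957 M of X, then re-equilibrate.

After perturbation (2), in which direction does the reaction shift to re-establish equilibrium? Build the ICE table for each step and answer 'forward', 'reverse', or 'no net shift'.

Direction: forward

Q₀ = 0.04253 vs Keq = 0.7438 ⇒ Q<K, forward
Step 1:
                  B         X
  Initial    0.7797    0.1608
  Change    -0.2747    0.2747
  Equil       0.505    0.4355
  solve Keq expr → x = 0.1374; check Q = 0.7438
Then add 0.1185 M of B.
Step 2:
                  B         X
  Initial    0.6235    0.4355
  Change   -0.05487   0.05487
  Equil      0.5686    0.4904
  solve Keq expr → x = 0.02744; check Q = 0.7438
Then remove 0.04957 M of X.
Step 3:
                  B         X
  Initial    0.5686    0.4408
  Change   -0.02662   0.02662
  Equil       0.542    0.4674
  solve Keq expr → x = 0.01331; check Q = 0.7438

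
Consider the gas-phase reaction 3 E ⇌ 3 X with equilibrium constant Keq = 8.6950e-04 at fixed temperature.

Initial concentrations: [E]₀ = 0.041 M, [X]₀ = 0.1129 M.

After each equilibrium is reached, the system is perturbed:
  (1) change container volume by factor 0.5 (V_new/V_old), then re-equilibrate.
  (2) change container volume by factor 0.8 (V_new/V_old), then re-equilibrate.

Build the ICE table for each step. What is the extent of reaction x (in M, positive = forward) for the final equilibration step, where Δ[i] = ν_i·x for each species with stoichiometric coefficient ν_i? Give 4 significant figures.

x = 0 M

Q₀ = 20.88 vs Keq = 8.6950e-04 ⇒ Q>K, reverse
Step 1:
                   E          X
  init         0.041     0.1129
  Δ          0.09949   -0.09949
  eq          0.1405    0.01341
  solve Keq expr → x = -0.03316; check Q = 8.6950e-04
Then change container volume by factor 0.5 (V_new/V_old).
Step 2:
                   E          X
  init         0.281    0.02682
  Δ                0          0
  eq           0.281    0.02682
  solve Keq expr → x = 0; check Q = 8.6950e-04
Then change container volume by factor 0.8 (V_new/V_old).
Step 3:
                   E          X
  init        0.3512    0.03352
  Δ                0          0
  eq          0.3512    0.03352
  solve Keq expr → x = 0; check Q = 8.6950e-04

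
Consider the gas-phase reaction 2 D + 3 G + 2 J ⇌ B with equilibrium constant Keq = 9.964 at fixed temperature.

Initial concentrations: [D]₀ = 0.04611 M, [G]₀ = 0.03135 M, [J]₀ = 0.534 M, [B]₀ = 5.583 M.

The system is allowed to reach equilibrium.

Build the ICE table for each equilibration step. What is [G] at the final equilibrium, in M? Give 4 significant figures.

Q₀ = 2.9887e+08 vs Keq = 9.964 ⇒ Q>K, reverse
Step 1:
                   D          G          J          B
  I          0.04611    0.03135      0.534      5.583
  C           0.6208     0.9313     0.6208    -0.3104
  E            0.667     0.9626      1.155      5.273
  solve Keq expr → x = -0.3104; check Q = 9.964

[G]_eq = 0.9626 M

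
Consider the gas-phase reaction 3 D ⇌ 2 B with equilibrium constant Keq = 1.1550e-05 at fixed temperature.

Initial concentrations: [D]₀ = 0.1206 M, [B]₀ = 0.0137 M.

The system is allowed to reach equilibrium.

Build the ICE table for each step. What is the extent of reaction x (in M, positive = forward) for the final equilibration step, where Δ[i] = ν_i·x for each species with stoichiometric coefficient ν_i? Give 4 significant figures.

Q₀ = 0.107 vs Keq = 1.1550e-05 ⇒ Q>K, reverse
Step 1:
                  D         B
  init       0.1206    0.0137
  Δ         0.02028  -0.01352
  eq         0.1409 1.7971e-04
  solve Keq expr → x = -0.00676; check Q = 1.1550e-05

x = -0.00676 M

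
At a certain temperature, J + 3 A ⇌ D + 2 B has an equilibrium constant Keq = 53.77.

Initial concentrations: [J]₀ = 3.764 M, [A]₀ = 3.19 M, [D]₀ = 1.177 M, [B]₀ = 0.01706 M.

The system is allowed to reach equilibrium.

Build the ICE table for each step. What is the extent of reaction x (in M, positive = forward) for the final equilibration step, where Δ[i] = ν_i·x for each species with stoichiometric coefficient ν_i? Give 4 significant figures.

Q₀ = 2.8036e-06 vs Keq = 53.77 ⇒ Q<K, forward
Step 1:
                  J         A         D         B
  init        3.764      3.19     1.177   0.01706
  Δ         -0.9403    -2.821    0.9403     1.881
  eq          2.824     0.369     2.117     1.898
  solve Keq expr → x = 0.9403; check Q = 53.77

x = 0.9403 M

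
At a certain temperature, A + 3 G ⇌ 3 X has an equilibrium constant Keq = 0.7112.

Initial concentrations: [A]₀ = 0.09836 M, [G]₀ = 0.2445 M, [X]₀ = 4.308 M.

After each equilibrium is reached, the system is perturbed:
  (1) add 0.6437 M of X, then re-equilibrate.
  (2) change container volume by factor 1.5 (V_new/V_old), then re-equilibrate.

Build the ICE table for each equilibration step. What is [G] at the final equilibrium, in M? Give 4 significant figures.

Q₀ = 5.5612e+04 vs Keq = 0.7112 ⇒ Q>K, reverse
Step 1:
                  A         G         X
  I         0.09836    0.2445     4.308
  C          0.7422     2.226    -2.226
  E          0.8405     2.471     2.082
  solve Keq expr → x = -0.7422; check Q = 0.7112
Then add 0.6437 M of X.
Step 2:
                  A         G         X
  I          0.8405     2.471     2.725
  C          0.1003    0.3009   -0.3009
  E          0.9408     2.772     2.424
  solve Keq expr → x = -0.1003; check Q = 0.7112
Then change container volume by factor 1.5 (V_new/V_old).
Step 3:
                  A         G         X
  I          0.6272     1.848     1.616
  C         0.03366     0.101    -0.101
  E          0.6609     1.949     1.515
  solve Keq expr → x = -0.03366; check Q = 0.7112

[G]_eq = 1.949 M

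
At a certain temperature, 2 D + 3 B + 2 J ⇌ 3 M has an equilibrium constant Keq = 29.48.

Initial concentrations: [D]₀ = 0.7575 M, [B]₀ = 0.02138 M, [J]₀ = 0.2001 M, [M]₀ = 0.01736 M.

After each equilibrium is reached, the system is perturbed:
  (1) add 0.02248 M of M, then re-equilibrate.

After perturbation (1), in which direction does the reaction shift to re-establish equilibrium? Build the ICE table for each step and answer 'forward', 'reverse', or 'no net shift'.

Direction: reverse

Q₀ = 23.3 vs Keq = 29.48 ⇒ Q<K, forward
Step 1:
                    D           B           J           M
  I            0.7575     0.02138      0.2001     0.01736
  C       -4.8935e-04 -7.3402e-04 -4.8935e-04  7.3402e-04
  E             0.757     0.02065      0.1996     0.01809
  solve Keq expr → x = 2.4467e-04; check Q = 29.48
Then add 0.02248 M of M.
Step 2:
                    D           B           J           M
  I             0.757     0.02065      0.1996     0.04057
  C          0.007663     0.01149    0.007663    -0.01149
  E            0.7647     0.03214      0.2073     0.02908
  solve Keq expr → x = -0.003832; check Q = 29.48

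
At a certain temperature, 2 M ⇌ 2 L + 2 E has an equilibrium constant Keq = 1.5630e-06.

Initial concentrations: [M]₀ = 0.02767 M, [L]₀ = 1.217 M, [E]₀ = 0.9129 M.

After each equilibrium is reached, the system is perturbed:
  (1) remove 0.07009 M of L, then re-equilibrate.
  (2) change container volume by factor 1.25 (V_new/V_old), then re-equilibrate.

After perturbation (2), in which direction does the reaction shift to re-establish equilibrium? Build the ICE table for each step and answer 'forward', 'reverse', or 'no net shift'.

Direction: forward

Q₀ = 1612 vs Keq = 1.5630e-06 ⇒ Q>K, reverse
Step 1:
                  M         L         E
  I         0.02767     1.217    0.9129
  C          0.9091   -0.9091   -0.9091
  E          0.9368    0.3079  0.003804
  solve Keq expr → x = -0.4545; check Q = 1.5630e-06
Then remove 0.07009 M of L.
Step 2:
                  M         L         E
  I          0.9368    0.2378  0.003804
  C       -0.001093  0.001093  0.001093
  E          0.9357    0.2389  0.004896
  solve Keq expr → x = 5.4639e-04; check Q = 1.5630e-06
Then change container volume by factor 1.25 (V_new/V_old).
Step 3:
                  M         L         E
  I          0.7485    0.1911  0.003917
  C       -9.4891e-04 9.4891e-04 9.4891e-04
  E          0.7476    0.1921  0.004866
  solve Keq expr → x = 4.7446e-04; check Q = 1.5630e-06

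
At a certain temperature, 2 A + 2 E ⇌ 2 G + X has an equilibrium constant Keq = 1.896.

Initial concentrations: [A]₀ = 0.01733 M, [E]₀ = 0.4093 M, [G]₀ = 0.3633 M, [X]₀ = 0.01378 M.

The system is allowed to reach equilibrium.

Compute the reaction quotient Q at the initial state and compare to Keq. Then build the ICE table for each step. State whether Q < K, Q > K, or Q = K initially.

Q₀ = 36.15 vs Keq = 1.896 ⇒ Q>K, reverse
Step 1:
                    A           E           G           X
  init        0.01733      0.4093      0.3633     0.01378
  Δ           0.01954     0.01954    -0.01954   -0.009769
  eq          0.03687      0.4288      0.3438    0.004011
  solve Keq expr → x = -0.009769; check Q = 1.896

Q₀ = 36.15; Q > K (proceeds reverse)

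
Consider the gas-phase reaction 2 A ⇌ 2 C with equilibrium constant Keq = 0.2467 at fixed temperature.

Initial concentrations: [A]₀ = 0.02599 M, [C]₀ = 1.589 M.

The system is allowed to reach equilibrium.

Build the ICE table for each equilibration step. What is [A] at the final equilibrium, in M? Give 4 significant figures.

Q₀ = 3738 vs Keq = 0.2467 ⇒ Q>K, reverse
Step 1:
                   A          C
  Initial    0.02599      1.589
  Change       1.053     -1.053
  Equil        1.079     0.5359
  solve Keq expr → x = -0.5265; check Q = 0.2467

[A]_eq = 1.079 M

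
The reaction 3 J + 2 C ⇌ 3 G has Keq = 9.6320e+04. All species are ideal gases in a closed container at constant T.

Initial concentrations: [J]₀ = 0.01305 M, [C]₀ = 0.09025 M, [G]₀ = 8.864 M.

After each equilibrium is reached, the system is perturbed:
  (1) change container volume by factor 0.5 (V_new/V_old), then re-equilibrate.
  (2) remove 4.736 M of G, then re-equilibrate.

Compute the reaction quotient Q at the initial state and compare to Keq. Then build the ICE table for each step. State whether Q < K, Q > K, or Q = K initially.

Q₀ = 3.8474e+10; Q > K (proceeds reverse)

Q₀ = 3.8474e+10 vs Keq = 9.6320e+04 ⇒ Q>K, reverse
Step 1:
                    J           C           G
  init        0.01305     0.09025       8.864
  Δ            0.3698      0.2465     -0.3698
  eq           0.3828      0.3368       8.494
  solve Keq expr → x = -0.1233; check Q = 9.6320e+04
Then change container volume by factor 0.5 (V_new/V_old).
Step 2:
                    J           C           G
  init         0.7656      0.6735       16.99
  Δ           -0.2002     -0.1335      0.2002
  eq           0.5654      0.5401       17.19
  solve Keq expr → x = 0.06674; check Q = 9.6320e+04
Then remove 4.736 M of G.
Step 3:
                    J           C           G
  init         0.5654      0.5401       12.45
  Δ             -0.11    -0.07331        0.11
  eq           0.4555      0.4667       12.56
  solve Keq expr → x = 0.03665; check Q = 9.6320e+04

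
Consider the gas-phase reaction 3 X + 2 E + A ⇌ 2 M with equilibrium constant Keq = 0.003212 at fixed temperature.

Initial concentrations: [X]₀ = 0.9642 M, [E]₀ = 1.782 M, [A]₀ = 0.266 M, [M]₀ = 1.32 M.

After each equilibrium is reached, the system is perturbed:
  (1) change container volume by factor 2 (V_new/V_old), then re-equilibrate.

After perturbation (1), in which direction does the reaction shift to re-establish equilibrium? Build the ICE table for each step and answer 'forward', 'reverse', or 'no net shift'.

Direction: reverse

Q₀ = 2.301 vs Keq = 0.003212 ⇒ Q>K, reverse
Step 1:
                   X          E          A          M
  Initial     0.9642      1.782      0.266       1.32
  Change       1.322     0.8814     0.4407    -0.8814
  Equil        2.286      2.663     0.7067     0.4386
  solve Keq expr → x = -0.4407; check Q = 0.003212
Then change container volume by factor 2 (V_new/V_old).
Step 2:
                   X          E          A          M
  Initial      1.143      1.332     0.3533     0.2193
  Change      0.2027     0.1351    0.06756    -0.1351
  Equil        1.346      1.467     0.4209     0.0842
  solve Keq expr → x = -0.06756; check Q = 0.003212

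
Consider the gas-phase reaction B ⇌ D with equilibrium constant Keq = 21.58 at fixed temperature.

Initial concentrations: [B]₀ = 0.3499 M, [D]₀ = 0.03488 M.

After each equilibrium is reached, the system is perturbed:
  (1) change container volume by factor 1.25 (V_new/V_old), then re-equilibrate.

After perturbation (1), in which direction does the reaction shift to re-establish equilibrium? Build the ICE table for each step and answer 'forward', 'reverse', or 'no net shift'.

Q₀ = 0.09969 vs Keq = 21.58 ⇒ Q<K, forward
Step 1:
                   B          D
  Initial     0.3499    0.03488
  Change     -0.3329     0.3329
  Equil      0.01704     0.3677
  solve Keq expr → x = 0.3329; check Q = 21.58
Then change container volume by factor 1.25 (V_new/V_old).
Step 2:
                   B          D
  Initial    0.01363     0.2942
  Change           0          0
  Equil      0.01363     0.2942
  solve Keq expr → x = 0; check Q = 21.58

Direction: no net shift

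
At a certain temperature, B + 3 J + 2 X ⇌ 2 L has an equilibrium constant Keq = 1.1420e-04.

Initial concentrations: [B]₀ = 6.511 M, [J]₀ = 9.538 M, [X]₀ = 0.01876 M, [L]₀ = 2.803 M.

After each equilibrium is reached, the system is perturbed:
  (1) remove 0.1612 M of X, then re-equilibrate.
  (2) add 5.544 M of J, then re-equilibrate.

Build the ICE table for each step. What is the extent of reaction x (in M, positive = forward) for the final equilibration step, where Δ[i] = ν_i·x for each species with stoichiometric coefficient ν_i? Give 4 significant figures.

x = 0.1683 M

Q₀ = 3.951 vs Keq = 1.1420e-04 ⇒ Q>K, reverse
Step 1:
                    B           J           X           L
  I             6.511       9.538     0.01876       2.803
  C             0.657       1.971       1.314      -1.314
  E             7.168       11.51       1.333       1.489
  solve Keq expr → x = -0.657; check Q = 1.1420e-04
Then remove 0.1612 M of X.
Step 2:
                    B           J           X           L
  I             7.168       11.51       1.172       1.489
  C           0.03692      0.1108     0.07383    -0.07383
  E             7.205       11.62       1.245       1.415
  solve Keq expr → x = -0.03692; check Q = 1.1420e-04
Then add 5.544 M of J.
Step 3:
                    B           J           X           L
  I             7.205       17.16       1.245       1.415
  C           -0.1683      -0.505     -0.3366      0.3366
  E             7.037       16.66      0.9088       1.752
  solve Keq expr → x = 0.1683; check Q = 1.1420e-04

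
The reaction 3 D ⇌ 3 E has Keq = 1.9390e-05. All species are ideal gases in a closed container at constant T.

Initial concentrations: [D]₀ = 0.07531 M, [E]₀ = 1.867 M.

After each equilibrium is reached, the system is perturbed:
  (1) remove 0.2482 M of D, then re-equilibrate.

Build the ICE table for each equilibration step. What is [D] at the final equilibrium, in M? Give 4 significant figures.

Q₀ = 1.5236e+04 vs Keq = 1.9390e-05 ⇒ Q>K, reverse
Step 1:
                   D          E
  I          0.07531      1.867
  C            1.816     -1.816
  E            1.891    0.05082
  solve Keq expr → x = -0.6054; check Q = 1.9390e-05
Then remove 0.2482 M of D.
Step 2:
                   D          E
  I            1.643    0.05082
  C         0.006494  -0.006494
  E             1.65    0.04432
  solve Keq expr → x = -0.002165; check Q = 1.9390e-05

[D]_eq = 1.65 M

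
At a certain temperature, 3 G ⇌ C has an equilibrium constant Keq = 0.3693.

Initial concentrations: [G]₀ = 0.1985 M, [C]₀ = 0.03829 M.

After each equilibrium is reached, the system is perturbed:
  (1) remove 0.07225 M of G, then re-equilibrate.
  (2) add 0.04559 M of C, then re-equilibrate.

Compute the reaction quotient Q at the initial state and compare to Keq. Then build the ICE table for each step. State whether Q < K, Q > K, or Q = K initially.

Q₀ = 4.896; Q > K (proceeds reverse)

Q₀ = 4.896 vs Keq = 0.3693 ⇒ Q>K, reverse
Step 1:
                    G           C
  init         0.1985     0.03829
  Δ           0.08864    -0.02955
  eq           0.2871    0.008743
  solve Keq expr → x = -0.02955; check Q = 0.3693
Then remove 0.07225 M of G.
Step 2:
                    G           C
  init         0.2149    0.008743
  Δ            0.0131   -0.004367
  eq            0.228    0.004377
  solve Keq expr → x = -0.004367; check Q = 0.3693
Then add 0.04559 M of C.
Step 3:
                    G           C
  init          0.228     0.04997
  Δ            0.1079    -0.03597
  eq           0.3359       0.014
  solve Keq expr → x = -0.03597; check Q = 0.3693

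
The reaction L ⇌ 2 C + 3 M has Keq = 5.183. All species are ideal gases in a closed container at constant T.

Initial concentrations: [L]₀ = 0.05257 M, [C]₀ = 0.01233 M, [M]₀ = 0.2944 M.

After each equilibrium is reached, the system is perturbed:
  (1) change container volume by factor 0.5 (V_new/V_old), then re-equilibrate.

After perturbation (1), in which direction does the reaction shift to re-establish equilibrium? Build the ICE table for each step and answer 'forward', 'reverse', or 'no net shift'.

Q₀ = 7.3791e-05 vs Keq = 5.183 ⇒ Q<K, forward
Step 1:
                    L           C           M
  init        0.05257     0.01233      0.2944
  Δ          -0.05233      0.1047       0.157
  eq       2.4283e-04       0.117      0.4514
  solve Keq expr → x = 0.05233; check Q = 5.183
Then change container volume by factor 0.5 (V_new/V_old).
Step 2:
                    L           C           M
  init     4.8566e-04       0.234      0.9028
  Δ          0.006083    -0.01217    -0.01825
  eq         0.006569      0.2218      0.8845
  solve Keq expr → x = -0.006083; check Q = 5.183

Direction: reverse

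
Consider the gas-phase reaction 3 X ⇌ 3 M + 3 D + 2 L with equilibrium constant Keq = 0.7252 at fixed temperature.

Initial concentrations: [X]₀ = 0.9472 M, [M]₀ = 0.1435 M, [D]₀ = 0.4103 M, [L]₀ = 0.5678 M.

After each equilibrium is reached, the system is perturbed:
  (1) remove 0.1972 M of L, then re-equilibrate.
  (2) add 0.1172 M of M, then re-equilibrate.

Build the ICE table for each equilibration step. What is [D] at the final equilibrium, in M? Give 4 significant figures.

Q₀ = 7.7433e-05 vs Keq = 0.7252 ⇒ Q<K, forward
Step 1:
                   X          M          D          L
  I           0.9472     0.1435     0.4103     0.5678
  C          -0.4427     0.4427     0.4427     0.2951
  E           0.5045     0.5862      0.853     0.8629
  solve Keq expr → x = 0.1476; check Q = 0.7252
Then remove 0.1972 M of L.
Step 2:
                   X          M          D          L
  I           0.5045     0.5862      0.853     0.6657
  C         -0.03135    0.03135    0.03135     0.0209
  E           0.4731     0.6176     0.8844     0.6866
  solve Keq expr → x = 0.01045; check Q = 0.7252
Then add 0.1172 M of M.
Step 3:
                   X          M          D          L
  I           0.4731     0.7348     0.8844     0.6866
  C          0.03312   -0.03312   -0.03312   -0.02208
  E           0.5063     0.7016     0.8512     0.6646
  solve Keq expr → x = -0.01104; check Q = 0.7252

[D]_eq = 0.8512 M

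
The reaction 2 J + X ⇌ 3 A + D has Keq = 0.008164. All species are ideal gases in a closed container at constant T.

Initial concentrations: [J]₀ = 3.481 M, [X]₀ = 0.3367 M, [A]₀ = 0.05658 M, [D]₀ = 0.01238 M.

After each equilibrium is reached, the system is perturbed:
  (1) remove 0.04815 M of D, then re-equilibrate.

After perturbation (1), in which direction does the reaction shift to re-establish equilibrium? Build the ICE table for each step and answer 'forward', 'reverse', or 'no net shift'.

Direction: forward

Q₀ = 5.4961e-07 vs Keq = 0.008164 ⇒ Q<K, forward
Step 1:
                    J           X           A           D
  init          3.481      0.3367     0.05658     0.01238
  Δ           -0.2798     -0.1399      0.4198      0.1399
  eq            3.201      0.1968      0.4764      0.1523
  solve Keq expr → x = 0.1399; check Q = 0.008164
Then remove 0.04815 M of D.
Step 2:
                    J           X           A           D
  init          3.201      0.1968      0.4764      0.1042
  Δ          -0.02245    -0.01122     0.03367     0.01122
  eq            3.179      0.1856        0.51      0.1154
  solve Keq expr → x = 0.01122; check Q = 0.008164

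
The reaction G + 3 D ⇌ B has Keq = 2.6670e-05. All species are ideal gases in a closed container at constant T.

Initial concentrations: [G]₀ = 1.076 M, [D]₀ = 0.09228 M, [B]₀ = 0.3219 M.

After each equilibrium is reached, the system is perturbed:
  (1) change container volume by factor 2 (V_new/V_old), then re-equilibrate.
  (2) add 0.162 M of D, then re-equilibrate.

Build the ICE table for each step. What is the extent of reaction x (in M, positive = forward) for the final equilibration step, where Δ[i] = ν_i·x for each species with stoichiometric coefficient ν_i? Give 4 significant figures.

x = 3.3903e-06 M

Q₀ = 380.7 vs Keq = 2.6670e-05 ⇒ Q>K, reverse
Step 1:
                  G         D         B
  init        1.076   0.09228    0.3219
  Δ          0.3219    0.9656   -0.3219
  eq          1.398     1.058 4.4132e-05
  solve Keq expr → x = -0.3219; check Q = 2.6670e-05
Then change container volume by factor 2 (V_new/V_old).
Step 2:
                  G         D         B
  init       0.6989    0.5289 2.2066e-05
  Δ       1.9307e-05 5.7920e-05 -1.9307e-05
  eq         0.6989     0.529 2.7592e-06
  solve Keq expr → x = -1.9307e-05; check Q = 2.6670e-05
Then add 0.162 M of D.
Step 3:
                  G         D         B
  init       0.6989     0.691 2.7592e-06
  Δ       -3.3903e-06 -1.0171e-05 3.3903e-06
  eq         0.6989     0.691 6.1496e-06
  solve Keq expr → x = 3.3903e-06; check Q = 2.6670e-05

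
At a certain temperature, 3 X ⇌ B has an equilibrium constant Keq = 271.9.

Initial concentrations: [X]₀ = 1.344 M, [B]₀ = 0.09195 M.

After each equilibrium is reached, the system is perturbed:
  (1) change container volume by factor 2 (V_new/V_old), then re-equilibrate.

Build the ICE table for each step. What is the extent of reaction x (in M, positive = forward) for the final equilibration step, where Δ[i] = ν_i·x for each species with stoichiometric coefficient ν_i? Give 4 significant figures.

x = -0.01148 M

Q₀ = 0.03788 vs Keq = 271.9 ⇒ Q<K, forward
Step 1:
                   X          B
  I            1.344    0.09195
  C           -1.222     0.4072
  E           0.1224     0.4991
  solve Keq expr → x = 0.4072; check Q = 271.9
Then change container volume by factor 2 (V_new/V_old).
Step 2:
                   X          B
  I          0.06122     0.2496
  C          0.03445   -0.01148
  E          0.09567     0.2381
  solve Keq expr → x = -0.01148; check Q = 271.9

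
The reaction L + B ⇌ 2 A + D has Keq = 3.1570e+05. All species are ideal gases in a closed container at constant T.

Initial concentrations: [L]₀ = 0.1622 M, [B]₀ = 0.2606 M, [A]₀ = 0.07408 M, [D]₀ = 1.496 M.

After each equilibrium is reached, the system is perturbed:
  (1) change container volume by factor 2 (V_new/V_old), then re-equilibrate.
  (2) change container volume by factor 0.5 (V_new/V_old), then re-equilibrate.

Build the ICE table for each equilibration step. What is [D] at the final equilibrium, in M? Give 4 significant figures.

Q₀ = 0.1942 vs Keq = 3.1570e+05 ⇒ Q<K, forward
Step 1:
                   L          B          A          D
  init        0.1622     0.2606    0.07408      1.496
  Δ          -0.1622    -0.1622     0.3244     0.1622
  eq      8.4743e-06    0.09841     0.3985      1.658
  solve Keq expr → x = 0.1622; check Q = 3.1570e+05
Then change container volume by factor 2 (V_new/V_old).
Step 2:
                   L          B          A          D
  init    4.2371e-06     0.0492     0.1992     0.8291
  Δ       -2.1184e-06 -2.1184e-06 4.2368e-06 2.1184e-06
  eq      2.1188e-06     0.0492     0.1992     0.8291
  solve Keq expr → x = 2.1184e-06; check Q = 3.1570e+05
Then change container volume by factor 0.5 (V_new/V_old).
Step 3:
                   L          B          A          D
  init    4.2375e-06     0.0984     0.3985      1.658
  Δ       4.2368e-06 4.2368e-06 -8.4736e-06 -4.2368e-06
  eq      8.4743e-06    0.09841     0.3985      1.658
  solve Keq expr → x = -4.2368e-06; check Q = 3.1570e+05

[D]_eq = 1.658 M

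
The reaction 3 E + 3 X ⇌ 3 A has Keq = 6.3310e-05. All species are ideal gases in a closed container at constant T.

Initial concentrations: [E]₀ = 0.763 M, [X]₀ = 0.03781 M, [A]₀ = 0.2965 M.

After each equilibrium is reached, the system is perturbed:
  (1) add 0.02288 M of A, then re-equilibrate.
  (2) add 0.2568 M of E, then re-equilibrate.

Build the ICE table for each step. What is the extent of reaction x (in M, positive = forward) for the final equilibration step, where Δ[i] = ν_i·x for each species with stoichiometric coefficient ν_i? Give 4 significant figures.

x = 0.001096 M

Q₀ = 1086 vs Keq = 6.3310e-05 ⇒ Q>K, reverse
Step 1:
                   E          X          A
  I            0.763    0.03781     0.2965
  C           0.2831     0.2831    -0.2831
  E            1.046     0.3209    0.01338
  solve Keq expr → x = -0.09437; check Q = 6.3310e-05
Then add 0.02288 M of A.
Step 2:
                   E          X          A
  I            1.046     0.3209    0.03626
  C          0.02168    0.02168   -0.02168
  E            1.068     0.3426    0.01458
  solve Keq expr → x = -0.007227; check Q = 6.3310e-05
Then add 0.2568 M of E.
Step 3:
                   E          X          A
  I            1.325     0.3426    0.01458
  C        -0.003289  -0.003289   0.003289
  E            1.321     0.3393    0.01787
  solve Keq expr → x = 0.001096; check Q = 6.3310e-05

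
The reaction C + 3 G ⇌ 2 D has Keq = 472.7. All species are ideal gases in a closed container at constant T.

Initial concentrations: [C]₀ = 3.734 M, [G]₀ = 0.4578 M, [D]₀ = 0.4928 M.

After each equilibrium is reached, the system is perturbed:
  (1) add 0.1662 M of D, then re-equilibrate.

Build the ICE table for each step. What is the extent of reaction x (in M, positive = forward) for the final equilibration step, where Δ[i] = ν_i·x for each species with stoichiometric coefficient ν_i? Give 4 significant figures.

x = -0.003158 M

Q₀ = 0.6779 vs Keq = 472.7 ⇒ Q<K, forward
Step 1:
                    C           G           D
  Initial       3.734      0.4578      0.4928
  Change      -0.1295     -0.3886       0.259
  Equil         3.604     0.06923      0.7518
  solve Keq expr → x = 0.1295; check Q = 472.7
Then add 0.1662 M of D.
Step 2:
                    C           G           D
  Initial       3.604     0.06923       0.918
  Change     0.003158    0.009473   -0.006315
  Equil         3.608      0.0787      0.9117
  solve Keq expr → x = -0.003158; check Q = 472.7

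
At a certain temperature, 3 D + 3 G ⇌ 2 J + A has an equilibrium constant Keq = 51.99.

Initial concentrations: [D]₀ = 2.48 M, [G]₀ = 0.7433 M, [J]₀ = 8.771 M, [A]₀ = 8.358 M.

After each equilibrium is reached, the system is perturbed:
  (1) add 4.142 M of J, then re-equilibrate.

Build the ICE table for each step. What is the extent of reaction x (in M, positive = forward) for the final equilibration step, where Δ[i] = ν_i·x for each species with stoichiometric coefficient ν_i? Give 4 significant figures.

x = -0.05954 M

Q₀ = 102.6 vs Keq = 51.99 ⇒ Q>K, reverse
Step 1:
                   D          G          J          A
  Initial       2.48     0.7433      8.771      8.358
  Change      0.1339     0.1339   -0.08924   -0.04462
  Equil        2.614     0.8772      8.682      8.313
  solve Keq expr → x = -0.04462; check Q = 51.99
Then add 4.142 M of J.
Step 2:
                   D          G          J          A
  Initial      2.614     0.8772      12.82      8.313
  Change      0.1786     0.1786    -0.1191   -0.05954
  Equil        2.792      1.056       12.7      8.254
  solve Keq expr → x = -0.05954; check Q = 51.99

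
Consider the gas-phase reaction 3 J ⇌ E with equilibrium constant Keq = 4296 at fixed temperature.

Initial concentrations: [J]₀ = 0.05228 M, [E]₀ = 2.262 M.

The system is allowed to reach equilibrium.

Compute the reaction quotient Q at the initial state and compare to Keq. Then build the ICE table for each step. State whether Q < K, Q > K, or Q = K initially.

Q₀ = 1.5830e+04 vs Keq = 4296 ⇒ Q>K, reverse
Step 1:
                   J          E
  init       0.05228      2.262
  Δ          0.02836  -0.009452
  eq         0.08064      2.253
  solve Keq expr → x = -0.009452; check Q = 4296

Q₀ = 1.5830e+04; Q > K (proceeds reverse)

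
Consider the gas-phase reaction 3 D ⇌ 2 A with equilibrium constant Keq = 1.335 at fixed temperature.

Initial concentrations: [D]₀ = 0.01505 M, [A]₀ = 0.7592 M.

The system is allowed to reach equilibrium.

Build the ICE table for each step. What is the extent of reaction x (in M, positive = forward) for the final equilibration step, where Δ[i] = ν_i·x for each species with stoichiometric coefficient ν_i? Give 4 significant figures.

x = -0.1665 M

Q₀ = 1.6908e+05 vs Keq = 1.335 ⇒ Q>K, reverse
Step 1:
                  D         A
  Initial   0.01505    0.7592
  Change     0.4994   -0.3329
  Equil      0.5144    0.4263
  solve Keq expr → x = -0.1665; check Q = 1.335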